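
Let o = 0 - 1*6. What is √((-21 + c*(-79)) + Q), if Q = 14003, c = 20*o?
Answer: √23462 ≈ 153.17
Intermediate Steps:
o = -6 (o = 0 - 6 = -6)
c = -120 (c = 20*(-6) = -120)
√((-21 + c*(-79)) + Q) = √((-21 - 120*(-79)) + 14003) = √((-21 + 9480) + 14003) = √(9459 + 14003) = √23462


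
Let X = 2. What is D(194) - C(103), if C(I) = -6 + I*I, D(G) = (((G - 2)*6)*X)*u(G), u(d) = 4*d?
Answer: 1777301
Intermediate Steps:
D(G) = 4*G*(-24 + 12*G) (D(G) = (((G - 2)*6)*2)*(4*G) = (((-2 + G)*6)*2)*(4*G) = ((-12 + 6*G)*2)*(4*G) = (-24 + 12*G)*(4*G) = 4*G*(-24 + 12*G))
C(I) = -6 + I**2
D(194) - C(103) = 48*194*(-2 + 194) - (-6 + 103**2) = 48*194*192 - (-6 + 10609) = 1787904 - 1*10603 = 1787904 - 10603 = 1777301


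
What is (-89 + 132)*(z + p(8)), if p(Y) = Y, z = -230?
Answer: -9546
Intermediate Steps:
(-89 + 132)*(z + p(8)) = (-89 + 132)*(-230 + 8) = 43*(-222) = -9546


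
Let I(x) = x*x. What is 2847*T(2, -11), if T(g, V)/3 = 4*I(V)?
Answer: 4133844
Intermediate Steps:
I(x) = x²
T(g, V) = 12*V² (T(g, V) = 3*(4*V²) = 12*V²)
2847*T(2, -11) = 2847*(12*(-11)²) = 2847*(12*121) = 2847*1452 = 4133844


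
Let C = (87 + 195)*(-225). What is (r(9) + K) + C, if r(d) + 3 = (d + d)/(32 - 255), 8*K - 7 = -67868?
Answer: -128333299/1784 ≈ -71936.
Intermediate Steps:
K = -67861/8 (K = 7/8 + (⅛)*(-67868) = 7/8 - 16967/2 = -67861/8 ≈ -8482.6)
r(d) = -3 - 2*d/223 (r(d) = -3 + (d + d)/(32 - 255) = -3 + (2*d)/(-223) = -3 + (2*d)*(-1/223) = -3 - 2*d/223)
C = -63450 (C = 282*(-225) = -63450)
(r(9) + K) + C = ((-3 - 2/223*9) - 67861/8) - 63450 = ((-3 - 18/223) - 67861/8) - 63450 = (-687/223 - 67861/8) - 63450 = -15138499/1784 - 63450 = -128333299/1784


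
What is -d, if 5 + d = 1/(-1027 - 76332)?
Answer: 386796/77359 ≈ 5.0000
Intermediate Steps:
d = -386796/77359 (d = -5 + 1/(-1027 - 76332) = -5 + 1/(-77359) = -5 - 1/77359 = -386796/77359 ≈ -5.0000)
-d = -1*(-386796/77359) = 386796/77359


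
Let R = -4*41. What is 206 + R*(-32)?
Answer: 5454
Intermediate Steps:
R = -164
206 + R*(-32) = 206 - 164*(-32) = 206 + 5248 = 5454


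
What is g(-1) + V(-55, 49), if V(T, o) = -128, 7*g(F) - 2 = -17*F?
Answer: -877/7 ≈ -125.29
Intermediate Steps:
g(F) = 2/7 - 17*F/7 (g(F) = 2/7 + (-17*F)/7 = 2/7 - 17*F/7)
g(-1) + V(-55, 49) = (2/7 - 17/7*(-1)) - 128 = (2/7 + 17/7) - 128 = 19/7 - 128 = -877/7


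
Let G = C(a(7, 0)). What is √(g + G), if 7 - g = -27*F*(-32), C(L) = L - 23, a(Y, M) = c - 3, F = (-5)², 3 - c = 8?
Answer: 2*I*√5406 ≈ 147.05*I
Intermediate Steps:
c = -5 (c = 3 - 1*8 = 3 - 8 = -5)
F = 25
a(Y, M) = -8 (a(Y, M) = -5 - 3 = -8)
C(L) = -23 + L
G = -31 (G = -23 - 8 = -31)
g = -21593 (g = 7 - (-27*25)*(-32) = 7 - (-675)*(-32) = 7 - 1*21600 = 7 - 21600 = -21593)
√(g + G) = √(-21593 - 31) = √(-21624) = 2*I*√5406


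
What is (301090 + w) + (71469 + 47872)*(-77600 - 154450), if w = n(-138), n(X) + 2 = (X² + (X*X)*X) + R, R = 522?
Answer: -27695386468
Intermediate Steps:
n(X) = 520 + X² + X³ (n(X) = -2 + ((X² + (X*X)*X) + 522) = -2 + ((X² + X²*X) + 522) = -2 + ((X² + X³) + 522) = -2 + (522 + X² + X³) = 520 + X² + X³)
w = -2608508 (w = 520 + (-138)² + (-138)³ = 520 + 19044 - 2628072 = -2608508)
(301090 + w) + (71469 + 47872)*(-77600 - 154450) = (301090 - 2608508) + (71469 + 47872)*(-77600 - 154450) = -2307418 + 119341*(-232050) = -2307418 - 27693079050 = -27695386468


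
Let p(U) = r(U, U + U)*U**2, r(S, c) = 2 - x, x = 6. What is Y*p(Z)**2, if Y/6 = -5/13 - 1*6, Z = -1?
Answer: -7968/13 ≈ -612.92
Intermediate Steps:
r(S, c) = -4 (r(S, c) = 2 - 1*6 = 2 - 6 = -4)
p(U) = -4*U**2
Y = -498/13 (Y = 6*(-5/13 - 1*6) = 6*(-5*1/13 - 6) = 6*(-5/13 - 6) = 6*(-83/13) = -498/13 ≈ -38.308)
Y*p(Z)**2 = -498*(-4*(-1)**2)**2/13 = -498*(-4*1)**2/13 = -498/13*(-4)**2 = -498/13*16 = -7968/13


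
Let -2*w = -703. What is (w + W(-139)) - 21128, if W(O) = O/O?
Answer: -41551/2 ≈ -20776.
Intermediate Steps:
w = 703/2 (w = -1/2*(-703) = 703/2 ≈ 351.50)
W(O) = 1
(w + W(-139)) - 21128 = (703/2 + 1) - 21128 = 705/2 - 21128 = -41551/2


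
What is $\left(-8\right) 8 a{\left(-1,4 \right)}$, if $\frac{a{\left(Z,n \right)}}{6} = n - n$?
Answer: $0$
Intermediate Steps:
$a{\left(Z,n \right)} = 0$ ($a{\left(Z,n \right)} = 6 \left(n - n\right) = 6 \cdot 0 = 0$)
$\left(-8\right) 8 a{\left(-1,4 \right)} = \left(-8\right) 8 \cdot 0 = \left(-64\right) 0 = 0$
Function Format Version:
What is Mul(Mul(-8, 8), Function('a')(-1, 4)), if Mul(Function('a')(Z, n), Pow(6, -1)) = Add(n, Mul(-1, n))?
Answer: 0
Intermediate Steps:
Function('a')(Z, n) = 0 (Function('a')(Z, n) = Mul(6, Add(n, Mul(-1, n))) = Mul(6, 0) = 0)
Mul(Mul(-8, 8), Function('a')(-1, 4)) = Mul(Mul(-8, 8), 0) = Mul(-64, 0) = 0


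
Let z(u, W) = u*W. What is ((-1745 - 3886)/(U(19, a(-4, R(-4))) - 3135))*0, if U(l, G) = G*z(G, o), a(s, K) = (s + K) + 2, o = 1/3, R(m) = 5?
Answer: 0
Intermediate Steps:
o = 1/3 ≈ 0.33333
a(s, K) = 2 + K + s (a(s, K) = (K + s) + 2 = 2 + K + s)
z(u, W) = W*u
U(l, G) = G**2/3 (U(l, G) = G*(G/3) = G**2/3)
((-1745 - 3886)/(U(19, a(-4, R(-4))) - 3135))*0 = ((-1745 - 3886)/((2 + 5 - 4)**2/3 - 3135))*0 = -5631/((1/3)*3**2 - 3135)*0 = -5631/((1/3)*9 - 3135)*0 = -5631/(3 - 3135)*0 = -5631/(-3132)*0 = -5631*(-1/3132)*0 = (1877/1044)*0 = 0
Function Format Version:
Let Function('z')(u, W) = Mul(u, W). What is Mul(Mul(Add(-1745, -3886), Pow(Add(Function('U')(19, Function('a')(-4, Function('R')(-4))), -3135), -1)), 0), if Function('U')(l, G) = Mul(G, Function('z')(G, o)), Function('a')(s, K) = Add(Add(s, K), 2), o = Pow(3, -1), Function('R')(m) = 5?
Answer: 0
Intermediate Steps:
o = Rational(1, 3) ≈ 0.33333
Function('a')(s, K) = Add(2, K, s) (Function('a')(s, K) = Add(Add(K, s), 2) = Add(2, K, s))
Function('z')(u, W) = Mul(W, u)
Function('U')(l, G) = Mul(Rational(1, 3), Pow(G, 2)) (Function('U')(l, G) = Mul(G, Mul(Rational(1, 3), G)) = Mul(Rational(1, 3), Pow(G, 2)))
Mul(Mul(Add(-1745, -3886), Pow(Add(Function('U')(19, Function('a')(-4, Function('R')(-4))), -3135), -1)), 0) = Mul(Mul(Add(-1745, -3886), Pow(Add(Mul(Rational(1, 3), Pow(Add(2, 5, -4), 2)), -3135), -1)), 0) = Mul(Mul(-5631, Pow(Add(Mul(Rational(1, 3), Pow(3, 2)), -3135), -1)), 0) = Mul(Mul(-5631, Pow(Add(Mul(Rational(1, 3), 9), -3135), -1)), 0) = Mul(Mul(-5631, Pow(Add(3, -3135), -1)), 0) = Mul(Mul(-5631, Pow(-3132, -1)), 0) = Mul(Mul(-5631, Rational(-1, 3132)), 0) = Mul(Rational(1877, 1044), 0) = 0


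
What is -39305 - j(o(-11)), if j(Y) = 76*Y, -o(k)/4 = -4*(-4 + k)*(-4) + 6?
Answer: -110441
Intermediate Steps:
o(k) = 232 - 64*k (o(k) = -4*(-4*(-4 + k)*(-4) + 6) = -4*(-4*(16 - 4*k) + 6) = -4*((-64 + 16*k) + 6) = -4*(-58 + 16*k) = 232 - 64*k)
-39305 - j(o(-11)) = -39305 - 76*(232 - 64*(-11)) = -39305 - 76*(232 + 704) = -39305 - 76*936 = -39305 - 1*71136 = -39305 - 71136 = -110441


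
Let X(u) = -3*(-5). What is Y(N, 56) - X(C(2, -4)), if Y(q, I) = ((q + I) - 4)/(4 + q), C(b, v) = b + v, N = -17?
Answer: -230/13 ≈ -17.692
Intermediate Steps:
Y(q, I) = (-4 + I + q)/(4 + q) (Y(q, I) = ((I + q) - 4)/(4 + q) = (-4 + I + q)/(4 + q))
X(u) = 15
Y(N, 56) - X(C(2, -4)) = (-4 + 56 - 17)/(4 - 17) - 1*15 = 35/(-13) - 15 = -1/13*35 - 15 = -35/13 - 15 = -230/13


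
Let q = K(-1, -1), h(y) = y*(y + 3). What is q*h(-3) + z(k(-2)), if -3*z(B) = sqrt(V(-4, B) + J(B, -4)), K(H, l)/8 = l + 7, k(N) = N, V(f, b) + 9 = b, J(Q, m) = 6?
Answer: -I*sqrt(5)/3 ≈ -0.74536*I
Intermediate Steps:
V(f, b) = -9 + b
h(y) = y*(3 + y)
K(H, l) = 56 + 8*l (K(H, l) = 8*(l + 7) = 8*(7 + l) = 56 + 8*l)
q = 48 (q = 56 + 8*(-1) = 56 - 8 = 48)
z(B) = -sqrt(-3 + B)/3 (z(B) = -sqrt((-9 + B) + 6)/3 = -sqrt(-3 + B)/3)
q*h(-3) + z(k(-2)) = 48*(-3*(3 - 3)) - sqrt(-3 - 2)/3 = 48*(-3*0) - I*sqrt(5)/3 = 48*0 - I*sqrt(5)/3 = 0 - I*sqrt(5)/3 = -I*sqrt(5)/3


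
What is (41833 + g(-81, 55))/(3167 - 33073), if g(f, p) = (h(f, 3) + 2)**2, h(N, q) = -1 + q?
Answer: -41849/29906 ≈ -1.3994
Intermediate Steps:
g(f, p) = 16 (g(f, p) = ((-1 + 3) + 2)**2 = (2 + 2)**2 = 4**2 = 16)
(41833 + g(-81, 55))/(3167 - 33073) = (41833 + 16)/(3167 - 33073) = 41849/(-29906) = 41849*(-1/29906) = -41849/29906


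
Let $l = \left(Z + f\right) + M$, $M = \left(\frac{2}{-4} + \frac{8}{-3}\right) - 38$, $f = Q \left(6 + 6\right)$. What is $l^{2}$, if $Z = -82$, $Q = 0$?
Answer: $\frac{546121}{36} \approx 15170.0$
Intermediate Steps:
$f = 0$ ($f = 0 \left(6 + 6\right) = 0 \cdot 12 = 0$)
$M = - \frac{247}{6}$ ($M = \left(2 \left(- \frac{1}{4}\right) + 8 \left(- \frac{1}{3}\right)\right) - 38 = \left(- \frac{1}{2} - \frac{8}{3}\right) - 38 = - \frac{19}{6} - 38 = - \frac{247}{6} \approx -41.167$)
$l = - \frac{739}{6}$ ($l = \left(-82 + 0\right) - \frac{247}{6} = -82 - \frac{247}{6} = - \frac{739}{6} \approx -123.17$)
$l^{2} = \left(- \frac{739}{6}\right)^{2} = \frac{546121}{36}$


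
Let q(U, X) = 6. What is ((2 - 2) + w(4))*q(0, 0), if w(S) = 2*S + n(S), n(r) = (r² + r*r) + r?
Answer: 264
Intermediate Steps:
n(r) = r + 2*r² (n(r) = (r² + r²) + r = 2*r² + r = r + 2*r²)
w(S) = 2*S + S*(1 + 2*S)
((2 - 2) + w(4))*q(0, 0) = ((2 - 2) + 4*(3 + 2*4))*6 = (0 + 4*(3 + 8))*6 = (0 + 4*11)*6 = (0 + 44)*6 = 44*6 = 264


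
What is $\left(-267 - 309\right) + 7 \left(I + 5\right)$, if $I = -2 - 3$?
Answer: $-576$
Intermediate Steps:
$I = -5$
$\left(-267 - 309\right) + 7 \left(I + 5\right) = \left(-267 - 309\right) + 7 \left(-5 + 5\right) = -576 + 7 \cdot 0 = -576 + 0 = -576$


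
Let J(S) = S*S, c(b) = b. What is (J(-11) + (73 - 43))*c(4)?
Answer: 604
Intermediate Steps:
J(S) = S²
(J(-11) + (73 - 43))*c(4) = ((-11)² + (73 - 43))*4 = (121 + 30)*4 = 151*4 = 604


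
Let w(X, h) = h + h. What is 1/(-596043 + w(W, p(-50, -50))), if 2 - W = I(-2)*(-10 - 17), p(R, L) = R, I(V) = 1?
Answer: -1/596143 ≈ -1.6775e-6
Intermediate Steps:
W = 29 (W = 2 - (-10 - 17) = 2 - (-27) = 2 - 1*(-27) = 2 + 27 = 29)
w(X, h) = 2*h
1/(-596043 + w(W, p(-50, -50))) = 1/(-596043 + 2*(-50)) = 1/(-596043 - 100) = 1/(-596143) = -1/596143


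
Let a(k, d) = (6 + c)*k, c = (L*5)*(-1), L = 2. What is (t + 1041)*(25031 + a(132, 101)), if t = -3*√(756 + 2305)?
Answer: 25507623 - 73509*√3061 ≈ 2.1441e+7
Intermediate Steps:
c = -10 (c = (2*5)*(-1) = 10*(-1) = -10)
a(k, d) = -4*k (a(k, d) = (6 - 10)*k = -4*k)
t = -3*√3061 ≈ -165.98
(t + 1041)*(25031 + a(132, 101)) = (-3*√3061 + 1041)*(25031 - 4*132) = (1041 - 3*√3061)*(25031 - 528) = (1041 - 3*√3061)*24503 = 25507623 - 73509*√3061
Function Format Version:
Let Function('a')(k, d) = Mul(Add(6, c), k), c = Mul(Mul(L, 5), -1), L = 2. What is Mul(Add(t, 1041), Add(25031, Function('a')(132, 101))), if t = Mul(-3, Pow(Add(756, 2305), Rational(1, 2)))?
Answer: Add(25507623, Mul(-73509, Pow(3061, Rational(1, 2)))) ≈ 2.1441e+7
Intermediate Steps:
c = -10 (c = Mul(Mul(2, 5), -1) = Mul(10, -1) = -10)
Function('a')(k, d) = Mul(-4, k) (Function('a')(k, d) = Mul(Add(6, -10), k) = Mul(-4, k))
t = Mul(-3, Pow(3061, Rational(1, 2))) ≈ -165.98
Mul(Add(t, 1041), Add(25031, Function('a')(132, 101))) = Mul(Add(Mul(-3, Pow(3061, Rational(1, 2))), 1041), Add(25031, Mul(-4, 132))) = Mul(Add(1041, Mul(-3, Pow(3061, Rational(1, 2)))), Add(25031, -528)) = Mul(Add(1041, Mul(-3, Pow(3061, Rational(1, 2)))), 24503) = Add(25507623, Mul(-73509, Pow(3061, Rational(1, 2))))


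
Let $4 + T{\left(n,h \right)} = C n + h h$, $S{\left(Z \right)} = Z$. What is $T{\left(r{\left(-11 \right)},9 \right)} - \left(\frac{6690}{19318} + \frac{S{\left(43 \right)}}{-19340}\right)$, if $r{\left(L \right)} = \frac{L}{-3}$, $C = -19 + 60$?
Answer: $\frac{127208220031}{560415180} \approx 226.99$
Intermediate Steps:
$C = 41$
$r{\left(L \right)} = - \frac{L}{3}$ ($r{\left(L \right)} = L \left(- \frac{1}{3}\right) = - \frac{L}{3}$)
$T{\left(n,h \right)} = -4 + h^{2} + 41 n$ ($T{\left(n,h \right)} = -4 + \left(41 n + h h\right) = -4 + \left(41 n + h^{2}\right) = -4 + \left(h^{2} + 41 n\right) = -4 + h^{2} + 41 n$)
$T{\left(r{\left(-11 \right)},9 \right)} - \left(\frac{6690}{19318} + \frac{S{\left(43 \right)}}{-19340}\right) = \left(-4 + 9^{2} + 41 \left(\left(- \frac{1}{3}\right) \left(-11\right)\right)\right) - \left(\frac{6690}{19318} + \frac{43}{-19340}\right) = \left(-4 + 81 + 41 \cdot \frac{11}{3}\right) - \left(6690 \cdot \frac{1}{19318} + 43 \left(- \frac{1}{19340}\right)\right) = \left(-4 + 81 + \frac{451}{3}\right) - \left(\frac{3345}{9659} - \frac{43}{19340}\right) = \frac{682}{3} - \frac{64276963}{186805060} = \frac{127208220031}{560415180}$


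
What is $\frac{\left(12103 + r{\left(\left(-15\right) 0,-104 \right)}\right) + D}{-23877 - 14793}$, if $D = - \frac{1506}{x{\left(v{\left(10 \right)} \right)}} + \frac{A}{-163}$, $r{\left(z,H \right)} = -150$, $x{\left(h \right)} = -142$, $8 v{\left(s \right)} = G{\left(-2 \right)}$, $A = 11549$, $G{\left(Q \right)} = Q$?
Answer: $- \frac{137634829}{447527910} \approx -0.30754$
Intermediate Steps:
$v{\left(s \right)} = - \frac{1}{4}$ ($v{\left(s \right)} = \frac{1}{8} \left(-2\right) = - \frac{1}{4}$)
$D = - \frac{697240}{11573}$ ($D = - \frac{1506}{-142} + \frac{11549}{-163} = \left(-1506\right) \left(- \frac{1}{142}\right) + 11549 \left(- \frac{1}{163}\right) = \frac{753}{71} - \frac{11549}{163} = - \frac{697240}{11573} \approx -60.247$)
$\frac{\left(12103 + r{\left(\left(-15\right) 0,-104 \right)}\right) + D}{-23877 - 14793} = \frac{\left(12103 - 150\right) - \frac{697240}{11573}}{-23877 - 14793} = \frac{11953 - \frac{697240}{11573}}{-38670} = \frac{137634829}{11573} \left(- \frac{1}{38670}\right) = - \frac{137634829}{447527910}$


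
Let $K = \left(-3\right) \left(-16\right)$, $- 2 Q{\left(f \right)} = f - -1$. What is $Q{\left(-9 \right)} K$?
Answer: $192$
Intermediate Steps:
$Q{\left(f \right)} = - \frac{1}{2} - \frac{f}{2}$ ($Q{\left(f \right)} = - \frac{f - -1}{2} = - \frac{f + 1}{2} = - \frac{1 + f}{2} = - \frac{1}{2} - \frac{f}{2}$)
$K = 48$
$Q{\left(-9 \right)} K = \left(- \frac{1}{2} - - \frac{9}{2}\right) 48 = \left(- \frac{1}{2} + \frac{9}{2}\right) 48 = 4 \cdot 48 = 192$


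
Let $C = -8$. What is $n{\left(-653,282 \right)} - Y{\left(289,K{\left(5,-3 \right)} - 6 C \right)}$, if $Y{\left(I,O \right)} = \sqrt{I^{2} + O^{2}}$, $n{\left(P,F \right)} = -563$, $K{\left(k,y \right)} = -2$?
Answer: $-563 - \sqrt{85637} \approx -855.64$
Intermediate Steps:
$n{\left(-653,282 \right)} - Y{\left(289,K{\left(5,-3 \right)} - 6 C \right)} = -563 - \sqrt{289^{2} + \left(-2 - -48\right)^{2}} = -563 - \sqrt{83521 + \left(-2 + 48\right)^{2}} = -563 - \sqrt{83521 + 46^{2}} = -563 - \sqrt{83521 + 2116} = -563 - \sqrt{85637}$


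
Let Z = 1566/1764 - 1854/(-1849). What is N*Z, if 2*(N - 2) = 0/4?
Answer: 342555/90601 ≈ 3.7809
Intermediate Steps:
Z = 342555/181202 (Z = 1566*(1/1764) - 1854*(-1/1849) = 87/98 + 1854/1849 = 342555/181202 ≈ 1.8905)
N = 2 (N = 2 + (0/4)/2 = 2 + (0*(¼))/2 = 2 + (½)*0 = 2 + 0 = 2)
N*Z = 2*(342555/181202) = 342555/90601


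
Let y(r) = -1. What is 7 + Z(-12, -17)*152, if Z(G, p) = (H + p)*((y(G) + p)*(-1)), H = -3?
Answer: -54713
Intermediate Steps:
Z(G, p) = (1 - p)*(-3 + p) (Z(G, p) = (-3 + p)*((-1 + p)*(-1)) = (-3 + p)*(1 - p) = (1 - p)*(-3 + p))
7 + Z(-12, -17)*152 = 7 + (-3 - 1*(-17)² + 4*(-17))*152 = 7 + (-3 - 1*289 - 68)*152 = 7 + (-3 - 289 - 68)*152 = 7 - 360*152 = 7 - 54720 = -54713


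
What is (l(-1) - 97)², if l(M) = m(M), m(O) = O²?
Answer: 9216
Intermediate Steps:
l(M) = M²
(l(-1) - 97)² = ((-1)² - 97)² = (1 - 97)² = (-96)² = 9216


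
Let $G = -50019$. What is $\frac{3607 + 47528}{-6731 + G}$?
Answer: $- \frac{10227}{11350} \approx -0.90106$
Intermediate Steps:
$\frac{3607 + 47528}{-6731 + G} = \frac{3607 + 47528}{-6731 - 50019} = \frac{51135}{-56750} = 51135 \left(- \frac{1}{56750}\right) = - \frac{10227}{11350}$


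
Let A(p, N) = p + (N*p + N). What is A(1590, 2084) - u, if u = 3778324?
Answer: -461090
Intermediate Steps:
A(p, N) = N + p + N*p (A(p, N) = p + (N + N*p) = N + p + N*p)
A(1590, 2084) - u = (2084 + 1590 + 2084*1590) - 1*3778324 = (2084 + 1590 + 3313560) - 3778324 = 3317234 - 3778324 = -461090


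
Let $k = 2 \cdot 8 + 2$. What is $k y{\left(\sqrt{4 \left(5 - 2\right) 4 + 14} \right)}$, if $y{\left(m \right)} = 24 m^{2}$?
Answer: $26784$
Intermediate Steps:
$k = 18$ ($k = 16 + 2 = 18$)
$k y{\left(\sqrt{4 \left(5 - 2\right) 4 + 14} \right)} = 18 \cdot 24 \left(\sqrt{4 \left(5 - 2\right) 4 + 14}\right)^{2} = 18 \cdot 24 \left(\sqrt{4 \cdot 3 \cdot 4 + 14}\right)^{2} = 18 \cdot 24 \left(\sqrt{12 \cdot 4 + 14}\right)^{2} = 18 \cdot 24 \left(\sqrt{48 + 14}\right)^{2} = 18 \cdot 24 \left(\sqrt{62}\right)^{2} = 18 \cdot 24 \cdot 62 = 18 \cdot 1488 = 26784$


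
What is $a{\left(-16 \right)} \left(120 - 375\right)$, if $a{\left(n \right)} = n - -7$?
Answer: $2295$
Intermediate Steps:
$a{\left(n \right)} = 7 + n$ ($a{\left(n \right)} = n + 7 = 7 + n$)
$a{\left(-16 \right)} \left(120 - 375\right) = \left(7 - 16\right) \left(120 - 375\right) = \left(-9\right) \left(-255\right) = 2295$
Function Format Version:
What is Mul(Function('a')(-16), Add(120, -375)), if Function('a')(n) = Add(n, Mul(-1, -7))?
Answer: 2295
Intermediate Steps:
Function('a')(n) = Add(7, n) (Function('a')(n) = Add(n, 7) = Add(7, n))
Mul(Function('a')(-16), Add(120, -375)) = Mul(Add(7, -16), Add(120, -375)) = Mul(-9, -255) = 2295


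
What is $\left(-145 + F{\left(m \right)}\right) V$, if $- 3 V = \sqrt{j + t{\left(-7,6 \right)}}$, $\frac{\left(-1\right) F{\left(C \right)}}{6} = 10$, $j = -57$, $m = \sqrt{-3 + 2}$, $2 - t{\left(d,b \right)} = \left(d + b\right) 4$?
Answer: $\frac{205 i \sqrt{51}}{3} \approx 488.0 i$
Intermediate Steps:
$t{\left(d,b \right)} = 2 - 4 b - 4 d$ ($t{\left(d,b \right)} = 2 - \left(d + b\right) 4 = 2 - \left(b + d\right) 4 = 2 - \left(4 b + 4 d\right) = 2 - 4 b - 4 d$)
$m = i$ ($m = \sqrt{-1} = i \approx 1.0 i$)
$F{\left(C \right)} = -60$ ($F{\left(C \right)} = \left(-6\right) 10 = -60$)
$V = - \frac{i \sqrt{51}}{3}$ ($V = - \frac{\sqrt{-57 - -6}}{3} = - \frac{\sqrt{-57 + \left(2 - 24 + 28\right)}}{3} = - \frac{\sqrt{-57 + 6}}{3} = - \frac{\sqrt{-51}}{3} = - \frac{i \sqrt{51}}{3} \approx - 2.3805 i$)
$\left(-145 + F{\left(m \right)}\right) V = \left(-145 - 60\right) \left(- \frac{i \sqrt{51}}{3}\right) = - 205 \left(- \frac{i \sqrt{51}}{3}\right) = \frac{205 i \sqrt{51}}{3}$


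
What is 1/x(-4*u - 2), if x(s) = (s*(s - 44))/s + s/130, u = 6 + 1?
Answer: -13/965 ≈ -0.013471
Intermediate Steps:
u = 7
x(s) = -44 + 131*s/130 (x(s) = (s*(-44 + s))/s + s*(1/130) = (-44 + s) + s/130 = -44 + 131*s/130)
1/x(-4*u - 2) = 1/(-44 + 131*(-4*7 - 2)/130) = 1/(-44 + 131*(-28 - 2)/130) = 1/(-44 + (131/130)*(-30)) = 1/(-44 - 393/13) = 1/(-965/13) = -13/965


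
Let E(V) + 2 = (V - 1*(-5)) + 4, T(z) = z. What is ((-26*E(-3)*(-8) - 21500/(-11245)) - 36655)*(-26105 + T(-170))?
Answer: 2116756749425/2249 ≈ 9.4120e+8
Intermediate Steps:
E(V) = 7 + V (E(V) = -2 + ((V - 1*(-5)) + 4) = -2 + ((V + 5) + 4) = -2 + ((5 + V) + 4) = -2 + (9 + V) = 7 + V)
((-26*E(-3)*(-8) - 21500/(-11245)) - 36655)*(-26105 + T(-170)) = ((-26*(7 - 3)*(-8) - 21500/(-11245)) - 36655)*(-26105 - 170) = ((-26*4*(-8) - 21500*(-1/11245)) - 36655)*(-26275) = ((-104*(-8) + 4300/2249) - 36655)*(-26275) = ((832 + 4300/2249) - 36655)*(-26275) = (1875468/2249 - 36655)*(-26275) = -80561627/2249*(-26275) = 2116756749425/2249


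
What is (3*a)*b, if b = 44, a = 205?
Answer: 27060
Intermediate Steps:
(3*a)*b = (3*205)*44 = 615*44 = 27060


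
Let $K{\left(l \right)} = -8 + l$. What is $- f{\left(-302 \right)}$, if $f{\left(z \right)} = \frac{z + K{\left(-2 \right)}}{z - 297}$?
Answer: $- \frac{312}{599} \approx -0.52087$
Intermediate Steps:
$f{\left(z \right)} = \frac{-10 + z}{-297 + z}$ ($f{\left(z \right)} = \frac{z - 10}{z - 297} = \frac{z - 10}{-297 + z} = \frac{-10 + z}{-297 + z}$)
$- f{\left(-302 \right)} = - \frac{-10 - 302}{-297 - 302} = - \frac{-312}{-599} = - \frac{\left(-1\right) \left(-312\right)}{599} = \left(-1\right) \frac{312}{599} = - \frac{312}{599}$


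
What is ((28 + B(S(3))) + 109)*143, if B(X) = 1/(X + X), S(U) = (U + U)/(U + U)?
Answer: 39325/2 ≈ 19663.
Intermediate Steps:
S(U) = 1 (S(U) = (2*U)/((2*U)) = (2*U)*(1/(2*U)) = 1)
B(X) = 1/(2*X)
((28 + B(S(3))) + 109)*143 = ((28 + (½)/1) + 109)*143 = ((28 + (½)*1) + 109)*143 = ((28 + ½) + 109)*143 = (57/2 + 109)*143 = (275/2)*143 = 39325/2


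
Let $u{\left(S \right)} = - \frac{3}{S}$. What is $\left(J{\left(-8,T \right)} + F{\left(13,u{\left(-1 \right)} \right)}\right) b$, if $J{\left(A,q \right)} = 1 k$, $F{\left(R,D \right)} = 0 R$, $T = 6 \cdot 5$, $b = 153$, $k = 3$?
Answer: $459$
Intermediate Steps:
$T = 30$
$F{\left(R,D \right)} = 0$
$J{\left(A,q \right)} = 3$ ($J{\left(A,q \right)} = 1 \cdot 3 = 3$)
$\left(J{\left(-8,T \right)} + F{\left(13,u{\left(-1 \right)} \right)}\right) b = \left(3 + 0\right) 153 = 3 \cdot 153 = 459$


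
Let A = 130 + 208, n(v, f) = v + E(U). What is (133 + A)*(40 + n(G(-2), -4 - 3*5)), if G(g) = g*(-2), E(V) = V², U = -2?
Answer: 22608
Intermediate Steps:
G(g) = -2*g
n(v, f) = 4 + v (n(v, f) = v + (-2)² = v + 4 = 4 + v)
A = 338
(133 + A)*(40 + n(G(-2), -4 - 3*5)) = (133 + 338)*(40 + (4 - 2*(-2))) = 471*(40 + (4 + 4)) = 471*(40 + 8) = 471*48 = 22608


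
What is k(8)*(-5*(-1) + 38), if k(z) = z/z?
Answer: 43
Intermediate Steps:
k(z) = 1
k(8)*(-5*(-1) + 38) = 1*(-5*(-1) + 38) = 1*(5 + 38) = 1*43 = 43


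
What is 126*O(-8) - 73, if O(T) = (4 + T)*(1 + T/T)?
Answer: -1081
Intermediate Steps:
O(T) = 8 + 2*T (O(T) = (4 + T)*(1 + 1) = (4 + T)*2 = 8 + 2*T)
126*O(-8) - 73 = 126*(8 + 2*(-8)) - 73 = 126*(8 - 16) - 73 = 126*(-8) - 73 = -1008 - 73 = -1081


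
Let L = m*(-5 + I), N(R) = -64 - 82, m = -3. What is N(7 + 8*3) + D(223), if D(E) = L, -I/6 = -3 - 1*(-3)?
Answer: -131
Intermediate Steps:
I = 0 (I = -6*(-3 - 1*(-3)) = -6*(-3 + 3) = -6*0 = 0)
N(R) = -146
L = 15 (L = -3*(-5 + 0) = -3*(-5) = 15)
D(E) = 15
N(7 + 8*3) + D(223) = -146 + 15 = -131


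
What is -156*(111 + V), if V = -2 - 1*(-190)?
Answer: -46644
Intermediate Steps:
V = 188 (V = -2 + 190 = 188)
-156*(111 + V) = -156*(111 + 188) = -156*299 = -46644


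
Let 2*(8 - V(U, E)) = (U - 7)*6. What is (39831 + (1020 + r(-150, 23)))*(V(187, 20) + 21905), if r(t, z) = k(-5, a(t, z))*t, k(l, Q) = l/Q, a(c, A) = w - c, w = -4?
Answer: 63744929754/73 ≈ 8.7322e+8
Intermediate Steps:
a(c, A) = -4 - c
V(U, E) = 29 - 3*U (V(U, E) = 8 - (U - 7)*6/2 = 8 - (-7 + U)*6/2 = 8 - (-42 + 6*U)/2 = 8 + (21 - 3*U) = 29 - 3*U)
r(t, z) = -5*t/(-4 - t) (r(t, z) = (-5/(-4 - t))*t = -5*t/(-4 - t))
(39831 + (1020 + r(-150, 23)))*(V(187, 20) + 21905) = (39831 + (1020 + 5*(-150)/(4 - 150)))*((29 - 3*187) + 21905) = (39831 + (1020 + 5*(-150)/(-146)))*((29 - 561) + 21905) = (39831 + (1020 + 5*(-150)*(-1/146)))*(-532 + 21905) = (39831 + (1020 + 375/73))*21373 = (39831 + 74835/73)*21373 = (2982498/73)*21373 = 63744929754/73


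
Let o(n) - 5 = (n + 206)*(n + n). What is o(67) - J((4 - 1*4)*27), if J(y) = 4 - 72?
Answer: 36655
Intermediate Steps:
J(y) = -68
o(n) = 5 + 2*n*(206 + n) (o(n) = 5 + (n + 206)*(n + n) = 5 + (206 + n)*(2*n) = 5 + 2*n*(206 + n))
o(67) - J((4 - 1*4)*27) = (5 + 2*67² + 412*67) - 1*(-68) = (5 + 2*4489 + 27604) + 68 = (5 + 8978 + 27604) + 68 = 36587 + 68 = 36655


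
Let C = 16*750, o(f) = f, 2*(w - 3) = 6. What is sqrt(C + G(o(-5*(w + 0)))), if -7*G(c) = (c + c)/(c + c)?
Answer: sqrt(587993)/7 ≈ 109.54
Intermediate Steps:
w = 6 (w = 3 + (1/2)*6 = 3 + 3 = 6)
G(c) = -1/7 (G(c) = -(c + c)/(7*(c + c)) = -2*c/(7*(2*c)) = -2*c*1/(2*c)/7 = -1/7*1 = -1/7)
C = 12000
sqrt(C + G(o(-5*(w + 0)))) = sqrt(12000 - 1/7) = sqrt(83999/7) = sqrt(587993)/7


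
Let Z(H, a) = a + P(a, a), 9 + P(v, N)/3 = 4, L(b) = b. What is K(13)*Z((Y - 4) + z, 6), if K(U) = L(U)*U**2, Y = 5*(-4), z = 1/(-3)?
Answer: -19773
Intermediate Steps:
P(v, N) = -15 (P(v, N) = -27 + 3*4 = -27 + 12 = -15)
z = -1/3 ≈ -0.33333
Y = -20
K(U) = U**3 (K(U) = U*U**2 = U**3)
Z(H, a) = -15 + a (Z(H, a) = a - 15 = -15 + a)
K(13)*Z((Y - 4) + z, 6) = 13**3*(-15 + 6) = 2197*(-9) = -19773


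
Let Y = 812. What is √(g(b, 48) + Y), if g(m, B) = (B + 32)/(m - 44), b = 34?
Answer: 2*√201 ≈ 28.355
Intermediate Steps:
g(m, B) = (32 + B)/(-44 + m)
√(g(b, 48) + Y) = √((32 + 48)/(-44 + 34) + 812) = √(80/(-10) + 812) = √(-⅒*80 + 812) = √(-8 + 812) = √804 = 2*√201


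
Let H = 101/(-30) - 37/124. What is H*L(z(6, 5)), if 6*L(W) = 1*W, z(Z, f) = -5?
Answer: 6817/2232 ≈ 3.0542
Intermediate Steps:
L(W) = W/6 (L(W) = (1*W)/6 = W/6)
H = -6817/1860 (H = 101*(-1/30) - 37*1/124 = -101/30 - 37/124 = -6817/1860 ≈ -3.6651)
H*L(z(6, 5)) = -6817*(-5)/11160 = -6817/1860*(-⅚) = 6817/2232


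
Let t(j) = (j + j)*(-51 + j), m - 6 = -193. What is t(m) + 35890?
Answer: 124902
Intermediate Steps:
m = -187 (m = 6 - 193 = -187)
t(j) = 2*j*(-51 + j) (t(j) = (2*j)*(-51 + j) = 2*j*(-51 + j))
t(m) + 35890 = 2*(-187)*(-51 - 187) + 35890 = 2*(-187)*(-238) + 35890 = 89012 + 35890 = 124902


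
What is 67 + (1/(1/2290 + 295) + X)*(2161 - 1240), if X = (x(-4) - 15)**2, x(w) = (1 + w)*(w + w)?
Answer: 50444151158/675551 ≈ 74671.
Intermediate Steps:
x(w) = 2*w*(1 + w) (x(w) = (1 + w)*(2*w) = 2*w*(1 + w))
X = 81 (X = (2*(-4)*(1 - 4) - 15)**2 = (2*(-4)*(-3) - 15)**2 = (24 - 15)**2 = 9**2 = 81)
67 + (1/(1/2290 + 295) + X)*(2161 - 1240) = 67 + (1/(1/2290 + 295) + 81)*(2161 - 1240) = 67 + (1/(1/2290 + 295) + 81)*921 = 67 + (1/(675551/2290) + 81)*921 = 67 + (2290/675551 + 81)*921 = 67 + (54721921/675551)*921 = 67 + 50398889241/675551 = 50444151158/675551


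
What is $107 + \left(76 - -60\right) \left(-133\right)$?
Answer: $-17981$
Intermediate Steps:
$107 + \left(76 - -60\right) \left(-133\right) = 107 + \left(76 + 60\right) \left(-133\right) = 107 + 136 \left(-133\right) = 107 - 18088 = -17981$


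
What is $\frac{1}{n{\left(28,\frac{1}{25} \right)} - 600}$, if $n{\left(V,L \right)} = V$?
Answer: $- \frac{1}{572} \approx -0.0017483$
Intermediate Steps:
$\frac{1}{n{\left(28,\frac{1}{25} \right)} - 600} = \frac{1}{28 - 600} = \frac{1}{-572} = - \frac{1}{572}$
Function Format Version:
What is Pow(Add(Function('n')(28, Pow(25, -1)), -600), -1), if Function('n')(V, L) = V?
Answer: Rational(-1, 572) ≈ -0.0017483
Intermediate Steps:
Pow(Add(Function('n')(28, Pow(25, -1)), -600), -1) = Pow(Add(28, -600), -1) = Pow(-572, -1) = Rational(-1, 572)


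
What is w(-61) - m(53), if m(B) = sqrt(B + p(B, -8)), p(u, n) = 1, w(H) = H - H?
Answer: -3*sqrt(6) ≈ -7.3485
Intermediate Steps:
w(H) = 0
m(B) = sqrt(1 + B) (m(B) = sqrt(B + 1) = sqrt(1 + B))
w(-61) - m(53) = 0 - sqrt(1 + 53) = 0 - sqrt(54) = 0 - 3*sqrt(6) = -3*sqrt(6)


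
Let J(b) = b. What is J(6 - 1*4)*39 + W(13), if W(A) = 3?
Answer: 81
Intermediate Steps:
J(6 - 1*4)*39 + W(13) = (6 - 1*4)*39 + 3 = (6 - 4)*39 + 3 = 2*39 + 3 = 78 + 3 = 81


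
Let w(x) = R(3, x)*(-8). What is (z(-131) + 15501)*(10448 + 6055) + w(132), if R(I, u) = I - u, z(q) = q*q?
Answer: 539022018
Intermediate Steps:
z(q) = q²
w(x) = -24 + 8*x (w(x) = (3 - x)*(-8) = -24 + 8*x)
(z(-131) + 15501)*(10448 + 6055) + w(132) = ((-131)² + 15501)*(10448 + 6055) + (-24 + 8*132) = (17161 + 15501)*16503 + (-24 + 1056) = 32662*16503 + 1032 = 539020986 + 1032 = 539022018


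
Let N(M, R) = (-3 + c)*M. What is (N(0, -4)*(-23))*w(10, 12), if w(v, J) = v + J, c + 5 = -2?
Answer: 0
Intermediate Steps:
c = -7 (c = -5 - 2 = -7)
w(v, J) = J + v
N(M, R) = -10*M (N(M, R) = (-3 - 7)*M = -10*M)
(N(0, -4)*(-23))*w(10, 12) = (-10*0*(-23))*(12 + 10) = (0*(-23))*22 = 0*22 = 0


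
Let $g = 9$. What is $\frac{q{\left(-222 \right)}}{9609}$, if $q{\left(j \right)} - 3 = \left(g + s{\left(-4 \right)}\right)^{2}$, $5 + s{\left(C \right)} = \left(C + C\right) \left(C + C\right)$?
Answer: $\frac{4627}{9609} \approx 0.48153$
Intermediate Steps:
$s{\left(C \right)} = -5 + 4 C^{2}$ ($s{\left(C \right)} = -5 + \left(C + C\right) \left(C + C\right) = -5 + 2 C 2 C = -5 + 4 C^{2}$)
$q{\left(j \right)} = 4627$ ($q{\left(j \right)} = 3 + \left(9 - \left(5 - 4 \left(-4\right)^{2}\right)\right)^{2} = 3 + \left(9 + \left(-5 + 4 \cdot 16\right)\right)^{2} = 3 + \left(9 + \left(-5 + 64\right)\right)^{2} = 3 + \left(9 + 59\right)^{2} = 3 + 68^{2} = 3 + 4624 = 4627$)
$\frac{q{\left(-222 \right)}}{9609} = \frac{4627}{9609}$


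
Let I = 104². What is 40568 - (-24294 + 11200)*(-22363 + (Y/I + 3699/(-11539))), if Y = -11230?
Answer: -9135734730583943/31201456 ≈ -2.9280e+8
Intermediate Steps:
I = 10816
40568 - (-24294 + 11200)*(-22363 + (Y/I + 3699/(-11539))) = 40568 - (-24294 + 11200)*(-22363 + (-11230/10816 + 3699/(-11539))) = 40568 - (-13094)*(-22363 + (-11230*1/10816 + 3699*(-1/11539))) = 40568 - (-13094)*(-22363 + (-5615/5408 - 3699/11539)) = 40568 - (-13094)*(-22363 - 84795677/62402912) = 40568 - (-13094)*(-1395601116733)/62402912 = 40568 - 1*9137000511250951/31201456 = 40568 - 9137000511250951/31201456 = -9135734730583943/31201456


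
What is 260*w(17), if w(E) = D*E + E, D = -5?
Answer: -17680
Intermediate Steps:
w(E) = -4*E (w(E) = -5*E + E = -4*E)
260*w(17) = 260*(-4*17) = 260*(-68) = -17680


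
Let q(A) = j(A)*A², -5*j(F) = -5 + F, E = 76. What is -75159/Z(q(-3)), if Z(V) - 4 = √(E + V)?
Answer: 125265/31 - 25053*√565/62 ≈ -5564.1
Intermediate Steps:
j(F) = 1 - F/5 (j(F) = -(-5 + F)/5 = 1 - F/5)
q(A) = A²*(1 - A/5) (q(A) = (1 - A/5)*A² = A²*(1 - A/5))
Z(V) = 4 + √(76 + V)
-75159/Z(q(-3)) = -75159/(4 + √(76 + (⅕)*(-3)²*(5 - 1*(-3)))) = -75159/(4 + √(76 + (⅕)*9*(5 + 3))) = -75159/(4 + √(76 + (⅕)*9*8)) = -75159/(4 + √(76 + 72/5)) = -75159/(4 + √(452/5)) = -75159/(4 + 2*√565/5)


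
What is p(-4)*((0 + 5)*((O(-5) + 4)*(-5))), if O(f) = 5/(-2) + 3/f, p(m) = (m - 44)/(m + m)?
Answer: -135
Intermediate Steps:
p(m) = (-44 + m)/(2*m) (p(m) = (-44 + m)/((2*m)) = (-44 + m)*(1/(2*m)) = (-44 + m)/(2*m))
O(f) = -5/2 + 3/f (O(f) = 5*(-½) + 3/f = -5/2 + 3/f)
p(-4)*((0 + 5)*((O(-5) + 4)*(-5))) = ((½)*(-44 - 4)/(-4))*((0 + 5)*(((-5/2 + 3/(-5)) + 4)*(-5))) = ((½)*(-¼)*(-48))*(5*(((-5/2 + 3*(-⅕)) + 4)*(-5))) = 6*(5*(((-5/2 - ⅗) + 4)*(-5))) = 6*(5*((-31/10 + 4)*(-5))) = 6*(5*((9/10)*(-5))) = 6*(5*(-9/2)) = 6*(-45/2) = -135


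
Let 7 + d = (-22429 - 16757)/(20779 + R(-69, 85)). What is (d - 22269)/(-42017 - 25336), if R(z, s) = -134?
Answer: 459927206/1390502685 ≈ 0.33076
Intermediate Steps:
d = -183701/20645 (d = -7 + (-22429 - 16757)/(20779 - 134) = -7 - 39186/20645 = -183701/20645 ≈ -8.8981)
(d - 22269)/(-42017 - 25336) = (-183701/20645 - 22269)/(-42017 - 25336) = -459927206/20645/(-67353) = -459927206/20645*(-1/67353) = 459927206/1390502685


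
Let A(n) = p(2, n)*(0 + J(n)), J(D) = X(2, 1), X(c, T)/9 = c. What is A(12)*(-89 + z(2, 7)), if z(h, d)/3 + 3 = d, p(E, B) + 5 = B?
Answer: -9702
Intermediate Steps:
X(c, T) = 9*c
p(E, B) = -5 + B
z(h, d) = -9 + 3*d
J(D) = 18 (J(D) = 9*2 = 18)
A(n) = -90 + 18*n (A(n) = (-5 + n)*(0 + 18) = (-5 + n)*18 = -90 + 18*n)
A(12)*(-89 + z(2, 7)) = (-90 + 18*12)*(-89 + (-9 + 3*7)) = (-90 + 216)*(-89 + (-9 + 21)) = 126*(-89 + 12) = 126*(-77) = -9702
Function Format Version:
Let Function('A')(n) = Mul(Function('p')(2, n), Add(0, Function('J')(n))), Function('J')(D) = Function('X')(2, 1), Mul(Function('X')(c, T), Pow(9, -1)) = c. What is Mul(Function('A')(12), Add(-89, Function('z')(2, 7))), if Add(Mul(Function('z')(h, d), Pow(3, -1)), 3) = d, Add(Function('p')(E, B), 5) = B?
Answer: -9702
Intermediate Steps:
Function('X')(c, T) = Mul(9, c)
Function('p')(E, B) = Add(-5, B)
Function('z')(h, d) = Add(-9, Mul(3, d))
Function('J')(D) = 18 (Function('J')(D) = Mul(9, 2) = 18)
Function('A')(n) = Add(-90, Mul(18, n)) (Function('A')(n) = Mul(Add(-5, n), Add(0, 18)) = Mul(Add(-5, n), 18) = Add(-90, Mul(18, n)))
Mul(Function('A')(12), Add(-89, Function('z')(2, 7))) = Mul(Add(-90, Mul(18, 12)), Add(-89, Add(-9, Mul(3, 7)))) = Mul(Add(-90, 216), Add(-89, Add(-9, 21))) = Mul(126, Add(-89, 12)) = Mul(126, -77) = -9702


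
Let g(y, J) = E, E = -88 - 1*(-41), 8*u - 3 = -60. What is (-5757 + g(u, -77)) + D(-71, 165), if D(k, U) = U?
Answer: -5639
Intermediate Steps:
u = -57/8 (u = 3/8 + (1/8)*(-60) = 3/8 - 15/2 = -57/8 ≈ -7.1250)
E = -47 (E = -88 + 41 = -47)
g(y, J) = -47
(-5757 + g(u, -77)) + D(-71, 165) = (-5757 - 47) + 165 = -5804 + 165 = -5639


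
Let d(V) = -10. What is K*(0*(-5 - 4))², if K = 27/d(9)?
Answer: 0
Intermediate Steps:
K = -27/10 (K = 27/(-10) = 27*(-⅒) = -27/10 ≈ -2.7000)
K*(0*(-5 - 4))² = -27*(0*(-5 - 4))²/10 = -27*(0*(-9))²/10 = -27/10*0² = -27/10*0 = 0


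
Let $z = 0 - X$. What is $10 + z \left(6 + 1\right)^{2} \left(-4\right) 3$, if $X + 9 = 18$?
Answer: $5302$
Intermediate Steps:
$X = 9$ ($X = -9 + 18 = 9$)
$z = -9$ ($z = 0 - 9 = -9$)
$10 + z \left(6 + 1\right)^{2} \left(-4\right) 3 = 10 - 9 \left(6 + 1\right)^{2} \left(-4\right) 3 = 10 - 9 \cdot 7^{2} \left(-4\right) 3 = 10 - 9 \cdot 49 \left(-4\right) 3 = 10 - 9 \left(\left(-196\right) 3\right) = 10 - -5292 = 10 + 5292 = 5302$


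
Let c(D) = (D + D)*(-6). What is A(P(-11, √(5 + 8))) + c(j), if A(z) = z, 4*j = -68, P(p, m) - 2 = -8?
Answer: 198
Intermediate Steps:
P(p, m) = -6 (P(p, m) = 2 - 8 = -6)
j = -17 (j = (¼)*(-68) = -17)
c(D) = -12*D (c(D) = (2*D)*(-6) = -12*D)
A(P(-11, √(5 + 8))) + c(j) = -6 - 12*(-17) = -6 + 204 = 198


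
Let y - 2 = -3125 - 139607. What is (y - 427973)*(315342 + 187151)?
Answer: -286774262579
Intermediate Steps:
y = -142730 (y = 2 + (-3125 - 139607) = 2 - 142732 = -142730)
(y - 427973)*(315342 + 187151) = (-142730 - 427973)*(315342 + 187151) = -570703*502493 = -286774262579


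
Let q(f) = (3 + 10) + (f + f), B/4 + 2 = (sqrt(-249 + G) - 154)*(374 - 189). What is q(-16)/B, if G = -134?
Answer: 135337/824902239 + 3515*I*sqrt(383)/3299608956 ≈ 0.00016406 + 2.0848e-5*I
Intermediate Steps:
B = -113968 + 740*I*sqrt(383) (B = -8 + 4*((sqrt(-249 - 134) - 154)*(374 - 189)) = -8 + 4*((sqrt(-383) - 154)*185) = -8 + 4*((I*sqrt(383) - 154)*185) = -8 + 4*((-154 + I*sqrt(383))*185) = -8 + 4*(-28490 + 185*I*sqrt(383)) = -8 + (-113960 + 740*I*sqrt(383)) = -113968 + 740*I*sqrt(383) ≈ -1.1397e+5 + 14482.0*I)
q(f) = 13 + 2*f
q(-16)/B = (13 + 2*(-16))/(-113968 + 740*I*sqrt(383)) = (13 - 32)/(-113968 + 740*I*sqrt(383)) = -19/(-113968 + 740*I*sqrt(383))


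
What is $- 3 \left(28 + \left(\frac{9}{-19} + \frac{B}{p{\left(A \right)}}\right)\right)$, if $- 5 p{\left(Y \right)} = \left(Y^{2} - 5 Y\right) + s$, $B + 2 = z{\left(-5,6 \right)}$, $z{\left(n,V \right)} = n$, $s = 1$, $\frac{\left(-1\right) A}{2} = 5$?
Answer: $- \frac{238914}{2869} \approx -83.274$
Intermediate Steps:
$A = -10$ ($A = \left(-2\right) 5 = -10$)
$B = -7$ ($B = -2 - 5 = -7$)
$p{\left(Y \right)} = - \frac{1}{5} + Y - \frac{Y^{2}}{5}$ ($p{\left(Y \right)} = - \frac{\left(Y^{2} - 5 Y\right) + 1}{5} = - \frac{1 + Y^{2} - 5 Y}{5} = - \frac{1}{5} + Y - \frac{Y^{2}}{5}$)
$- 3 \left(28 + \left(\frac{9}{-19} + \frac{B}{p{\left(A \right)}}\right)\right) = - 3 \left(28 - \left(\frac{9}{19} + \frac{7}{- \frac{1}{5} - 10 - \frac{\left(-10\right)^{2}}{5}}\right)\right) = - 3 \left(28 - \left(\frac{9}{19} + \frac{7}{- \frac{1}{5} - 10 - 20}\right)\right) = - 3 \left(28 - \left(\frac{9}{19} + \frac{7}{- \frac{151}{5}}\right)\right) = - 3 \left(28 - \frac{694}{2869}\right) = \left(-3\right) \frac{79638}{2869} = - \frac{238914}{2869}$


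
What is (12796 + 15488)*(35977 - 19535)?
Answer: 465045528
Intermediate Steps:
(12796 + 15488)*(35977 - 19535) = 28284*16442 = 465045528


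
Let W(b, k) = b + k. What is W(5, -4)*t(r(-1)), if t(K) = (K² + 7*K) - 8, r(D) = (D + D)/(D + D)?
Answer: 0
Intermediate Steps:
r(D) = 1 (r(D) = (2*D)/((2*D)) = (2*D)*(1/(2*D)) = 1)
t(K) = -8 + K² + 7*K
W(5, -4)*t(r(-1)) = (5 - 4)*(-8 + 1² + 7*1) = 1*(-8 + 1 + 7) = 1*0 = 0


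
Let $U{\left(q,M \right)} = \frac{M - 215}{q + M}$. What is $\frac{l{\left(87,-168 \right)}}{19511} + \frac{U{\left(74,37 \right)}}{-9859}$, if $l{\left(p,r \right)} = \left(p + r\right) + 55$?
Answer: $- \frac{24980116}{21351843339} \approx -0.0011699$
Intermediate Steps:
$U{\left(q,M \right)} = \frac{-215 + M}{M + q}$
$l{\left(p,r \right)} = 55 + p + r$
$\frac{l{\left(87,-168 \right)}}{19511} + \frac{U{\left(74,37 \right)}}{-9859} = \frac{55 + 87 - 168}{19511} + \frac{\frac{1}{37 + 74} \left(-215 + 37\right)}{-9859} = \left(-26\right) \frac{1}{19511} + \frac{1}{111} \left(-178\right) \left(- \frac{1}{9859}\right) = - \frac{26}{19511} + \frac{1}{111} \left(-178\right) \left(- \frac{1}{9859}\right) = - \frac{26}{19511} - - \frac{178}{1094349} = - \frac{26}{19511} + \frac{178}{1094349} = - \frac{24980116}{21351843339}$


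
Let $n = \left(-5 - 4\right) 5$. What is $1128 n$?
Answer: $-50760$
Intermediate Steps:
$n = -45$ ($n = \left(-9\right) 5 = -45$)
$1128 n = 1128 \left(-45\right) = -50760$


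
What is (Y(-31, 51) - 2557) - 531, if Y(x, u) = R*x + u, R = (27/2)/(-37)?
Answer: -223901/74 ≈ -3025.7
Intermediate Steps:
R = -27/74 (R = (27*(1/2))*(-1/37) = (27/2)*(-1/37) = -27/74 ≈ -0.36486)
Y(x, u) = u - 27*x/74 (Y(x, u) = -27*x/74 + u = u - 27*x/74)
(Y(-31, 51) - 2557) - 531 = ((51 - 27/74*(-31)) - 2557) - 531 = ((51 + 837/74) - 2557) - 531 = (4611/74 - 2557) - 531 = -184607/74 - 531 = -223901/74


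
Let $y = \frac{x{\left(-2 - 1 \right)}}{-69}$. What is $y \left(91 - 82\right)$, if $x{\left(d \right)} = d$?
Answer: $\frac{9}{23} \approx 0.3913$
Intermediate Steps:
$y = \frac{1}{23}$ ($y = \frac{-2 - 1}{-69} = \left(-3\right) \left(- \frac{1}{69}\right) = \frac{1}{23} \approx 0.043478$)
$y \left(91 - 82\right) = \frac{91 - 82}{23} = \frac{1}{23} \cdot 9 = \frac{9}{23}$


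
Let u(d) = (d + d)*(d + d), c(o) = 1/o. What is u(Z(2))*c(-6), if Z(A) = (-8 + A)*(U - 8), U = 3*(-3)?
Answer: -6936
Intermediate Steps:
U = -9
Z(A) = 136 - 17*A (Z(A) = (-8 + A)*(-9 - 8) = (-8 + A)*(-17) = 136 - 17*A)
u(d) = 4*d² (u(d) = (2*d)*(2*d) = 4*d²)
u(Z(2))*c(-6) = (4*(136 - 17*2)²)/(-6) = (4*(136 - 34)²)*(-⅙) = (4*102²)*(-⅙) = (4*10404)*(-⅙) = 41616*(-⅙) = -6936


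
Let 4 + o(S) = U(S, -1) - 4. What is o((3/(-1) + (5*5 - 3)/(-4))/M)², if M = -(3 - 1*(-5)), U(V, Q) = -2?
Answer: 100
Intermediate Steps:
M = -8 (M = -(3 + 5) = -1*8 = -8)
o(S) = -10 (o(S) = -4 + (-2 - 4) = -4 - 6 = -10)
o((3/(-1) + (5*5 - 3)/(-4))/M)² = (-10)² = 100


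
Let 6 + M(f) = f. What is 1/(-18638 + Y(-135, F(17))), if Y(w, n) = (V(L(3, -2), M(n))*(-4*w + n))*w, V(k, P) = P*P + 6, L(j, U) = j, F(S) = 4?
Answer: -1/753038 ≈ -1.3280e-6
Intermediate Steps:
M(f) = -6 + f
V(k, P) = 6 + P² (V(k, P) = P² + 6 = 6 + P²)
Y(w, n) = w*(6 + (-6 + n)²)*(n - 4*w) (Y(w, n) = ((6 + (-6 + n)²)*(-4*w + n))*w = ((6 + (-6 + n)²)*(n - 4*w))*w = w*(6 + (-6 + n)²)*(n - 4*w))
1/(-18638 + Y(-135, F(17))) = 1/(-18638 - 135*(6 + (-6 + 4)²)*(4 - 4*(-135))) = 1/(-18638 - 135*(6 + (-2)²)*(4 + 540)) = 1/(-18638 - 135*(6 + 4)*544) = 1/(-18638 - 135*10*544) = 1/(-18638 - 734400) = 1/(-753038) = -1/753038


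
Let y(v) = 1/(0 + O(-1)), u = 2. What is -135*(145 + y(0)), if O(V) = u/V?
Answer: -39015/2 ≈ -19508.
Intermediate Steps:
O(V) = 2/V
y(v) = -1/2 (y(v) = 1/(0 + 2/(-1)) = 1/(0 + 2*(-1)) = 1/(0 - 2) = 1/(-2) = -1/2)
-135*(145 + y(0)) = -135*(145 - 1/2) = -135*289/2 = -39015/2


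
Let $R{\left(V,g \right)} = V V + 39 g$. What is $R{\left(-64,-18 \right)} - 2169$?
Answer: $1225$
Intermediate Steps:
$R{\left(V,g \right)} = V^{2} + 39 g$
$R{\left(-64,-18 \right)} - 2169 = \left(\left(-64\right)^{2} + 39 \left(-18\right)\right) - 2169 = \left(4096 - 702\right) - 2169 = 3394 - 2169 = 1225$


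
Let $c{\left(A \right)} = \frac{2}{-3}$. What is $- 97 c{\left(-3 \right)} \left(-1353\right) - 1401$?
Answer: $-88895$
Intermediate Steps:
$c{\left(A \right)} = - \frac{2}{3}$ ($c{\left(A \right)} = 2 \left(- \frac{1}{3}\right) = - \frac{2}{3}$)
$- 97 c{\left(-3 \right)} \left(-1353\right) - 1401 = \left(-97\right) \left(- \frac{2}{3}\right) \left(-1353\right) - 1401 = \frac{194}{3} \left(-1353\right) - 1401 = -87494 - 1401 = -88895$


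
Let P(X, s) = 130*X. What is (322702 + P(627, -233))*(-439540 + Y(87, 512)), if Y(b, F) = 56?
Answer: -177644706608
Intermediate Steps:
(322702 + P(627, -233))*(-439540 + Y(87, 512)) = (322702 + 130*627)*(-439540 + 56) = (322702 + 81510)*(-439484) = 404212*(-439484) = -177644706608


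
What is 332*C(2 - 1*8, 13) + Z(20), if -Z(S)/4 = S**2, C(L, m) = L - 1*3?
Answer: -4588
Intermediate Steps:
C(L, m) = -3 + L (C(L, m) = L - 3 = -3 + L)
Z(S) = -4*S**2
332*C(2 - 1*8, 13) + Z(20) = 332*(-3 + (2 - 1*8)) - 4*20**2 = 332*(-3 + (2 - 8)) - 4*400 = 332*(-3 - 6) - 1600 = 332*(-9) - 1600 = -2988 - 1600 = -4588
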